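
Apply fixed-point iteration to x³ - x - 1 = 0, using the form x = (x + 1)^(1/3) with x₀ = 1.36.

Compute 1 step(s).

Equation: x³ - x - 1 = 0
Fixed-point form: x = (x + 1)^(1/3)
x₀ = 1.36

x_1 = g(1.360000) = 1.331386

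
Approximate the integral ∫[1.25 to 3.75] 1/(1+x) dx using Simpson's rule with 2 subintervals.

f(x) = 1/(1+x)
a = 1.25, b = 3.75, n = 2
h = (b - a)/n = 1.250000

Simpson's rule: (h/3)[f(x₀) + 4f(x₁) + 2f(x₂) + ... + f(xₙ)]

x_0 = 1.2500, f(x_0) = 0.444444, coefficient = 1
x_1 = 2.5000, f(x_1) = 0.285714, coefficient = 4
x_2 = 3.7500, f(x_2) = 0.210526, coefficient = 1

I ≈ (1.250000/3) × 1.797828 = 0.749095
Exact value: 0.747214
Error: 0.001881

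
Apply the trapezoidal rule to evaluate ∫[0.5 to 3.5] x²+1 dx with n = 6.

f(x) = x²+1
a = 0.5, b = 3.5, n = 6
h = (b - a)/n = 0.500000

Trapezoidal rule: (h/2)[f(x₀) + 2f(x₁) + 2f(x₂) + ... + f(xₙ)]

x_0 = 0.5000, f(x_0) = 1.250000, coefficient = 1
x_1 = 1.0000, f(x_1) = 2.000000, coefficient = 2
x_2 = 1.5000, f(x_2) = 3.250000, coefficient = 2
x_3 = 2.0000, f(x_3) = 5.000000, coefficient = 2
x_4 = 2.5000, f(x_4) = 7.250000, coefficient = 2
x_5 = 3.0000, f(x_5) = 10.000000, coefficient = 2
x_6 = 3.5000, f(x_6) = 13.250000, coefficient = 1

I ≈ (0.500000/2) × 69.500000 = 17.375000
Exact value: 17.250000
Error: 0.125000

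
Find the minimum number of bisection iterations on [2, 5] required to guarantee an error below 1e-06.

We need (b-a)/2^n ≤ 1e-06
(5 - 2)/2^n ≤ 1e-06
3/2^n ≤ 1e-06
2^n ≥ 3000000
n ≥ log₂(3000000) = 21.52
n ≥ 22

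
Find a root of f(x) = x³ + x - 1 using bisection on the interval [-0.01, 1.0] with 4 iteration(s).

f(x) = x³ + x - 1
Initial interval: [-0.01, 1.0]

Iteration 1:
  c_1 = (-0.010000 + 1.000000)/2 = 0.495000
  f(c_1) = f(0.495000) = -0.383713
  f(a) × f(c) ≥ 0, new interval: [0.495000, 1.000000]
Iteration 2:
  c_2 = (0.495000 + 1.000000)/2 = 0.747500
  f(c_2) = f(0.747500) = 0.165170
  f(a) × f(c) < 0, new interval: [0.495000, 0.747500]
Iteration 3:
  c_3 = (0.495000 + 0.747500)/2 = 0.621250
  f(c_3) = f(0.621250) = -0.138978
  f(a) × f(c) ≥ 0, new interval: [0.621250, 0.747500]
Iteration 4:
  c_4 = (0.621250 + 0.747500)/2 = 0.684375
  f(c_4) = f(0.684375) = 0.004915
  f(a) × f(c) < 0, new interval: [0.621250, 0.684375]

After 4 iteration(s), the approximation is c_4 = 0.684375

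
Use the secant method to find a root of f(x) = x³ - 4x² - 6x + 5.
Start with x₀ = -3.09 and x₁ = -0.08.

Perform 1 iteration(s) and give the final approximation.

f(x) = x³ - 4x² - 6x + 5
x₀ = -3.09, x₁ = -0.08

Secant formula: x_{n+1} = x_n - f(x_n)(x_n - x_{n-1})/(f(x_n) - f(x_{n-1}))

Iteration 1:
  f(-3.090000) = -44.156029
  f(-0.080000) = 5.453888
  x_2 = -0.080000 - 5.453888×(-0.080000 - (-3.090000))/(5.453888 - (-44.156029))
       = -0.410906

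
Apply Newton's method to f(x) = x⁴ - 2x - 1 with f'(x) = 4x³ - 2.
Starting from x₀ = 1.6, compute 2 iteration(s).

f(x) = x⁴ - 2x - 1
f'(x) = 4x³ - 2
x₀ = 1.6

Newton-Raphson formula: x_{n+1} = x_n - f(x_n)/f'(x_n)

Iteration 1:
  f(1.600000) = 2.353600
  f'(1.600000) = 14.384000
  x_1 = 1.600000 - 2.353600/14.384000 = 1.436374
Iteration 2:
  f(1.436374) = 0.383921
  f'(1.436374) = 9.853930
  x_2 = 1.436374 - 0.383921/9.853930 = 1.397413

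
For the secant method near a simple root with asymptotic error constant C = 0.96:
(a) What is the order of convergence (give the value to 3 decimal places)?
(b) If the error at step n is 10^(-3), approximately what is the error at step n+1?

(a) Secant method has superlinear convergence with order φ = (1+√5)/2 ≈ 1.618.
    This means |e_{n+1}| ≈ C|e_n|^1.618.

(b) With |e_n| = 10^(-3) and C = 0.96:
    |e_{n+1}| ≈ 0.96 × (10^(-3))^1.618 = 0.96 × 10^(-4.85)

(a) ≈ 1.618 (golden ratio); (b) |e_{n+1}| ≈ 1.343e-05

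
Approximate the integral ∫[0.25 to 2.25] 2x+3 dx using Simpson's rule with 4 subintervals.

f(x) = 2x+3
a = 0.25, b = 2.25, n = 4
h = (b - a)/n = 0.500000

Simpson's rule: (h/3)[f(x₀) + 4f(x₁) + 2f(x₂) + ... + f(xₙ)]

x_0 = 0.2500, f(x_0) = 3.500000, coefficient = 1
x_1 = 0.7500, f(x_1) = 4.500000, coefficient = 4
x_2 = 1.2500, f(x_2) = 5.500000, coefficient = 2
x_3 = 1.7500, f(x_3) = 6.500000, coefficient = 4
x_4 = 2.2500, f(x_4) = 7.500000, coefficient = 1

I ≈ (0.500000/3) × 66.000000 = 11.000000
Exact value: 11.000000
Error: 0.000000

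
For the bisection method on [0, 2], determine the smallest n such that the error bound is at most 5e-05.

We need (b-a)/2^n ≤ 5e-05
(2 - 0)/2^n ≤ 5e-05
2/2^n ≤ 5e-05
2^n ≥ 40000
n ≥ log₂(40000) = 15.29
n ≥ 16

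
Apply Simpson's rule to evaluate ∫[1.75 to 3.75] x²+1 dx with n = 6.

f(x) = x²+1
a = 1.75, b = 3.75, n = 6
h = (b - a)/n = 0.333333

Simpson's rule: (h/3)[f(x₀) + 4f(x₁) + 2f(x₂) + ... + f(xₙ)]

x_0 = 1.7500, f(x_0) = 4.062500, coefficient = 1
x_1 = 2.0833, f(x_1) = 5.340278, coefficient = 4
x_2 = 2.4167, f(x_2) = 6.840278, coefficient = 2
x_3 = 2.7500, f(x_3) = 8.562500, coefficient = 4
x_4 = 3.0833, f(x_4) = 10.506944, coefficient = 2
x_5 = 3.4167, f(x_5) = 12.673611, coefficient = 4
x_6 = 3.7500, f(x_6) = 15.062500, coefficient = 1

I ≈ (0.333333/3) × 160.125000 = 17.791667
Exact value: 17.791667
Error: 0.000000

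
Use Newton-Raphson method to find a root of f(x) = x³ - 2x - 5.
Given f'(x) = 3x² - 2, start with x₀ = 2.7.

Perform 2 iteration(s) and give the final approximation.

f(x) = x³ - 2x - 5
f'(x) = 3x² - 2
x₀ = 2.7

Newton-Raphson formula: x_{n+1} = x_n - f(x_n)/f'(x_n)

Iteration 1:
  f(2.700000) = 9.283000
  f'(2.700000) = 19.870000
  x_1 = 2.700000 - 9.283000/19.870000 = 2.232813
Iteration 2:
  f(2.232813) = 1.665964
  f'(2.232813) = 12.956366
  x_2 = 2.232813 - 1.665964/12.956366 = 2.104231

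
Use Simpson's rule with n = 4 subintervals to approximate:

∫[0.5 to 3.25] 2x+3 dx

f(x) = 2x+3
a = 0.5, b = 3.25, n = 4
h = (b - a)/n = 0.687500

Simpson's rule: (h/3)[f(x₀) + 4f(x₁) + 2f(x₂) + ... + f(xₙ)]

x_0 = 0.5000, f(x_0) = 4.000000, coefficient = 1
x_1 = 1.1875, f(x_1) = 5.375000, coefficient = 4
x_2 = 1.8750, f(x_2) = 6.750000, coefficient = 2
x_3 = 2.5625, f(x_3) = 8.125000, coefficient = 4
x_4 = 3.2500, f(x_4) = 9.500000, coefficient = 1

I ≈ (0.687500/3) × 81.000000 = 18.562500
Exact value: 18.562500
Error: 0.000000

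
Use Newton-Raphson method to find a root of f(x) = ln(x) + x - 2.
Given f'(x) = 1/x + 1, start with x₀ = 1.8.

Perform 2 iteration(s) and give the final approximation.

f(x) = ln(x) + x - 2
f'(x) = 1/x + 1
x₀ = 1.8

Newton-Raphson formula: x_{n+1} = x_n - f(x_n)/f'(x_n)

Iteration 1:
  f(1.800000) = 0.387787
  f'(1.800000) = 1.555556
  x_1 = 1.800000 - 0.387787/1.555556 = 1.550709
Iteration 2:
  f(1.550709) = -0.010579
  f'(1.550709) = 1.644866
  x_2 = 1.550709 - (-0.010579)/1.644866 = 1.557140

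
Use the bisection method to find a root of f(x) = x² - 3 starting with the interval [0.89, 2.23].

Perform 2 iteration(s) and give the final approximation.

f(x) = x² - 3
Initial interval: [0.89, 2.23]

Iteration 1:
  c_1 = (0.890000 + 2.230000)/2 = 1.560000
  f(c_1) = f(1.560000) = -0.566400
  f(a) × f(c) ≥ 0, new interval: [1.560000, 2.230000]
Iteration 2:
  c_2 = (1.560000 + 2.230000)/2 = 1.895000
  f(c_2) = f(1.895000) = 0.591025
  f(a) × f(c) < 0, new interval: [1.560000, 1.895000]

After 2 iteration(s), the approximation is c_2 = 1.895000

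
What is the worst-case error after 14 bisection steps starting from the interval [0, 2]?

Bisection error bound: |error| ≤ (b-a)/2^n
|error| ≤ (2 - 0)/2^14 = 2/2^14
|error| ≤ 0.0001220703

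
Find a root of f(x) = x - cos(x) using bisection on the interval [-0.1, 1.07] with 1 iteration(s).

f(x) = x - cos(x)
Initial interval: [-0.1, 1.07]

Iteration 1:
  c_1 = (-0.100000 + 1.070000)/2 = 0.485000
  f(c_1) = f(0.485000) = -0.399675
  f(a) × f(c) ≥ 0, new interval: [0.485000, 1.070000]

After 1 iteration(s), the approximation is c_1 = 0.485000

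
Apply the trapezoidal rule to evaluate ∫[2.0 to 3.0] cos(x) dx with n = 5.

f(x) = cos(x)
a = 2.0, b = 3.0, n = 5
h = (b - a)/n = 0.200000

Trapezoidal rule: (h/2)[f(x₀) + 2f(x₁) + 2f(x₂) + ... + f(xₙ)]

x_0 = 2.0000, f(x_0) = -0.416147, coefficient = 1
x_1 = 2.2000, f(x_1) = -0.588501, coefficient = 2
x_2 = 2.4000, f(x_2) = -0.737394, coefficient = 2
x_3 = 2.6000, f(x_3) = -0.856889, coefficient = 2
x_4 = 2.8000, f(x_4) = -0.942222, coefficient = 2
x_5 = 3.0000, f(x_5) = -0.989992, coefficient = 1

I ≈ (0.200000/2) × -7.656151 = -0.765615
Exact value: -0.768177
Error: 0.002562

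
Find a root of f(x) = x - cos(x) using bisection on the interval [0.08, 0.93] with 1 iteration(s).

f(x) = x - cos(x)
Initial interval: [0.08, 0.93]

Iteration 1:
  c_1 = (0.080000 + 0.930000)/2 = 0.505000
  f(c_1) = f(0.505000) = -0.370174
  f(a) × f(c) ≥ 0, new interval: [0.505000, 0.930000]

After 1 iteration(s), the approximation is c_1 = 0.505000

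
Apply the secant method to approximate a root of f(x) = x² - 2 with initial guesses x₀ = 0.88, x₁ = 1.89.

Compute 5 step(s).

f(x) = x² - 2
x₀ = 0.88, x₁ = 1.89

Secant formula: x_{n+1} = x_n - f(x_n)(x_n - x_{n-1})/(f(x_n) - f(x_{n-1}))

Iteration 1:
  f(0.880000) = -1.225600
  f(1.890000) = 1.572100
  x_2 = 1.890000 - 1.572100×(1.890000 - 0.880000)/(1.572100 - (-1.225600))
       = 1.322455
Iteration 2:
  f(1.890000) = 1.572100
  f(1.322455) = -0.251113
  x_3 = 1.322455 - (-0.251113)×(1.322455 - 1.890000)/(-0.251113 - 1.572100)
       = 1.400623
Iteration 3:
  f(1.322455) = -0.251113
  f(1.400623) = -0.038254
  x_4 = 1.400623 - (-0.038254)×(1.400623 - 1.322455)/(-0.038254 - (-0.251113))
       = 1.414672
Iteration 4:
  f(1.400623) = -0.038254
  f(1.414672) = 0.001295
  x_5 = 1.414672 - 0.001295×(1.414672 - 1.400623)/(0.001295 - (-0.038254))
       = 1.414211
Iteration 5:
  f(1.414672) = 0.001295
  f(1.414211) = -0.000006
  x_6 = 1.414211 - (-0.000006)×(1.414211 - 1.414672)/(-0.000006 - 0.001295)
       = 1.414214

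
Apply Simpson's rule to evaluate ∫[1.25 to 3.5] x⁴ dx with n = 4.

f(x) = x⁴
a = 1.25, b = 3.5, n = 4
h = (b - a)/n = 0.562500

Simpson's rule: (h/3)[f(x₀) + 4f(x₁) + 2f(x₂) + ... + f(xₙ)]

x_0 = 1.2500, f(x_0) = 2.441406, coefficient = 1
x_1 = 1.8125, f(x_1) = 10.792252, coefficient = 4
x_2 = 2.3750, f(x_2) = 31.816650, coefficient = 2
x_3 = 2.9375, f(x_3) = 74.458023, coefficient = 4
x_4 = 3.5000, f(x_4) = 150.062500, coefficient = 1

I ≈ (0.562500/3) × 557.138306 = 104.463432
Exact value: 104.433398
Error: 0.030034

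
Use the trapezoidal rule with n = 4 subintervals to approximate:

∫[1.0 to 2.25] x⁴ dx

f(x) = x⁴
a = 1.0, b = 2.25, n = 4
h = (b - a)/n = 0.312500

Trapezoidal rule: (h/2)[f(x₀) + 2f(x₁) + 2f(x₂) + ... + f(xₙ)]

x_0 = 1.0000, f(x_0) = 1.000000, coefficient = 1
x_1 = 1.3125, f(x_1) = 2.967545, coefficient = 2
x_2 = 1.6250, f(x_2) = 6.972900, coefficient = 2
x_3 = 1.9375, f(x_3) = 14.091812, coefficient = 2
x_4 = 2.2500, f(x_4) = 25.628906, coefficient = 1

I ≈ (0.312500/2) × 74.693420 = 11.670847
Exact value: 11.333008
Error: 0.337839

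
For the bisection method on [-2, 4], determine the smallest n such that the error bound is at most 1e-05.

We need (b-a)/2^n ≤ 1e-05
(4 - (-2))/2^n ≤ 1e-05
6/2^n ≤ 1e-05
2^n ≥ 600000
n ≥ log₂(600000) = 19.19
n ≥ 20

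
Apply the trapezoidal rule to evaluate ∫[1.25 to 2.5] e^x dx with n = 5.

f(x) = e^x
a = 1.25, b = 2.5, n = 5
h = (b - a)/n = 0.250000

Trapezoidal rule: (h/2)[f(x₀) + 2f(x₁) + 2f(x₂) + ... + f(xₙ)]

x_0 = 1.2500, f(x_0) = 3.490343, coefficient = 1
x_1 = 1.5000, f(x_1) = 4.481689, coefficient = 2
x_2 = 1.7500, f(x_2) = 5.754603, coefficient = 2
x_3 = 2.0000, f(x_3) = 7.389056, coefficient = 2
x_4 = 2.2500, f(x_4) = 9.487736, coefficient = 2
x_5 = 2.5000, f(x_5) = 12.182494, coefficient = 1

I ≈ (0.250000/2) × 69.899004 = 8.737376
Exact value: 8.692151
Error: 0.045225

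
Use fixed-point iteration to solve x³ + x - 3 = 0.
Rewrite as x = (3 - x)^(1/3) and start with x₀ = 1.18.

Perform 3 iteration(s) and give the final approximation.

Equation: x³ + x - 3 = 0
Fixed-point form: x = (3 - x)^(1/3)
x₀ = 1.18

x_1 = g(1.180000) = 1.220929
x_2 = g(1.220929) = 1.211707
x_3 = g(1.211707) = 1.213797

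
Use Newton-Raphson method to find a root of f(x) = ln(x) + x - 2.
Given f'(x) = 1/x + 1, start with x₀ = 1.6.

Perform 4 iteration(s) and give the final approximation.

f(x) = ln(x) + x - 2
f'(x) = 1/x + 1
x₀ = 1.6

Newton-Raphson formula: x_{n+1} = x_n - f(x_n)/f'(x_n)

Iteration 1:
  f(1.600000) = 0.070004
  f'(1.600000) = 1.625000
  x_1 = 1.600000 - 0.070004/1.625000 = 1.556921
Iteration 2:
  f(1.556921) = -0.000369
  f'(1.556921) = 1.642293
  x_2 = 1.556921 - (-0.000369)/1.642293 = 1.557146
Iteration 3:
  f(1.557146) = 0.000000
  f'(1.557146) = 1.642201
  x_3 = 1.557146 - 0.000000/1.642201 = 1.557146
Iteration 4:
  f(1.557146) = 0.000000
  f'(1.557146) = 1.642201
  x_4 = 1.557146 - 0.000000/1.642201 = 1.557146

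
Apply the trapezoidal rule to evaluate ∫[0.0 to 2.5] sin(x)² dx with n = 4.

f(x) = sin(x)²
a = 0.0, b = 2.5, n = 4
h = (b - a)/n = 0.625000

Trapezoidal rule: (h/2)[f(x₀) + 2f(x₁) + 2f(x₂) + ... + f(xₙ)]

x_0 = 0.0000, f(x_0) = 0.000000, coefficient = 1
x_1 = 0.6250, f(x_1) = 0.342339, coefficient = 2
x_2 = 1.2500, f(x_2) = 0.900572, coefficient = 2
x_3 = 1.8750, f(x_3) = 0.910280, coefficient = 2
x_4 = 2.5000, f(x_4) = 0.358169, coefficient = 1

I ≈ (0.625000/2) × 4.664550 = 1.457672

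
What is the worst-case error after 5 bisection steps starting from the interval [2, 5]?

Bisection error bound: |error| ≤ (b-a)/2^n
|error| ≤ (5 - 2)/2^5 = 3/2^5
|error| ≤ 0.0937500000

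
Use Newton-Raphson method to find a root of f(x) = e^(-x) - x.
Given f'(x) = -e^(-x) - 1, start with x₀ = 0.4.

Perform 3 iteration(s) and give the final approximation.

f(x) = e^(-x) - x
f'(x) = -e^(-x) - 1
x₀ = 0.4

Newton-Raphson formula: x_{n+1} = x_n - f(x_n)/f'(x_n)

Iteration 1:
  f(0.400000) = 0.270320
  f'(0.400000) = -1.670320
  x_1 = 0.400000 - 0.270320/(-1.670320) = 0.561837
Iteration 2:
  f(0.561837) = 0.008323
  f'(0.561837) = -1.570161
  x_2 = 0.561837 - 0.008323/(-1.570161) = 0.567138
Iteration 3:
  f(0.567138) = 0.000008
  f'(0.567138) = -1.567146
  x_3 = 0.567138 - 0.000008/(-1.567146) = 0.567143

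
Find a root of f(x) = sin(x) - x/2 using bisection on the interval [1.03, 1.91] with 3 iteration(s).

f(x) = sin(x) - x/2
Initial interval: [1.03, 1.91]

Iteration 1:
  c_1 = (1.030000 + 1.910000)/2 = 1.470000
  f(c_1) = f(1.470000) = 0.259924
  f(a) × f(c) ≥ 0, new interval: [1.470000, 1.910000]
Iteration 2:
  c_2 = (1.470000 + 1.910000)/2 = 1.690000
  f(c_2) = f(1.690000) = 0.147904
  f(a) × f(c) ≥ 0, new interval: [1.690000, 1.910000]
Iteration 3:
  c_3 = (1.690000 + 1.910000)/2 = 1.800000
  f(c_3) = f(1.800000) = 0.073848
  f(a) × f(c) ≥ 0, new interval: [1.800000, 1.910000]

After 3 iteration(s), the approximation is c_3 = 1.800000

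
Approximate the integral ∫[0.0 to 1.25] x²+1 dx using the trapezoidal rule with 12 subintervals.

f(x) = x²+1
a = 0.0, b = 1.25, n = 12
h = (b - a)/n = 0.104167

Trapezoidal rule: (h/2)[f(x₀) + 2f(x₁) + 2f(x₂) + ... + f(xₙ)]

x_0 = 0.0000, f(x_0) = 1.000000, coefficient = 1
x_1 = 0.1042, f(x_1) = 1.010851, coefficient = 2
x_2 = 0.2083, f(x_2) = 1.043403, coefficient = 2
x_3 = 0.3125, f(x_3) = 1.097656, coefficient = 2
x_4 = 0.4167, f(x_4) = 1.173611, coefficient = 2
x_5 = 0.5208, f(x_5) = 1.271267, coefficient = 2
x_6 = 0.6250, f(x_6) = 1.390625, coefficient = 2
x_7 = 0.7292, f(x_7) = 1.531684, coefficient = 2
x_8 = 0.8333, f(x_8) = 1.694444, coefficient = 2
x_9 = 0.9375, f(x_9) = 1.878906, coefficient = 2
x_10 = 1.0417, f(x_10) = 2.085069, coefficient = 2
x_11 = 1.1458, f(x_11) = 2.312934, coefficient = 2
x_12 = 1.2500, f(x_12) = 2.562500, coefficient = 1

I ≈ (0.104167/2) × 36.543403 = 1.903302
Exact value: 1.901042
Error: 0.002261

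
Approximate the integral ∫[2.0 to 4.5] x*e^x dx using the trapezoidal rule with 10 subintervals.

f(x) = x*e^x
a = 2.0, b = 4.5, n = 10
h = (b - a)/n = 0.250000

Trapezoidal rule: (h/2)[f(x₀) + 2f(x₁) + 2f(x₂) + ... + f(xₙ)]

x_0 = 2.0000, f(x_0) = 14.778112, coefficient = 1
x_1 = 2.2500, f(x_1) = 21.347406, coefficient = 2
x_2 = 2.5000, f(x_2) = 30.456235, coefficient = 2
x_3 = 2.7500, f(x_3) = 43.017238, coefficient = 2
x_4 = 3.0000, f(x_4) = 60.256611, coefficient = 2
x_5 = 3.2500, f(x_5) = 83.818605, coefficient = 2
x_6 = 3.5000, f(x_6) = 115.904082, coefficient = 2
x_7 = 3.7500, f(x_7) = 159.454058, coefficient = 2
x_8 = 4.0000, f(x_8) = 218.392600, coefficient = 2
x_9 = 4.2500, f(x_9) = 297.948002, coefficient = 2
x_10 = 4.5000, f(x_10) = 405.077091, coefficient = 1

I ≈ (0.250000/2) × 2481.044874 = 310.130609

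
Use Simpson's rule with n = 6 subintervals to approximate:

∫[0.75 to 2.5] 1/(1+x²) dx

f(x) = 1/(1+x²)
a = 0.75, b = 2.5, n = 6
h = (b - a)/n = 0.291667

Simpson's rule: (h/3)[f(x₀) + 4f(x₁) + 2f(x₂) + ... + f(xₙ)]

x_0 = 0.7500, f(x_0) = 0.640000, coefficient = 1
x_1 = 1.0417, f(x_1) = 0.479600, coefficient = 4
x_2 = 1.3333, f(x_2) = 0.360000, coefficient = 2
x_3 = 1.6250, f(x_3) = 0.274678, coefficient = 4
x_4 = 1.9167, f(x_4) = 0.213967, coefficient = 2
x_5 = 2.2083, f(x_5) = 0.170162, coefficient = 4
x_6 = 2.5000, f(x_6) = 0.137931, coefficient = 1

I ≈ (0.291667/3) × 5.623629 = 0.546742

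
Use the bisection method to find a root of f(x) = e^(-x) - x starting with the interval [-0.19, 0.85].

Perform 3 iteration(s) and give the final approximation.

f(x) = e^(-x) - x
Initial interval: [-0.19, 0.85]

Iteration 1:
  c_1 = (-0.190000 + 0.850000)/2 = 0.330000
  f(c_1) = f(0.330000) = 0.388924
  f(a) × f(c) ≥ 0, new interval: [0.330000, 0.850000]
Iteration 2:
  c_2 = (0.330000 + 0.850000)/2 = 0.590000
  f(c_2) = f(0.590000) = -0.035673
  f(a) × f(c) < 0, new interval: [0.330000, 0.590000]
Iteration 3:
  c_3 = (0.330000 + 0.590000)/2 = 0.460000
  f(c_3) = f(0.460000) = 0.171284
  f(a) × f(c) ≥ 0, new interval: [0.460000, 0.590000]

After 3 iteration(s), the approximation is c_3 = 0.460000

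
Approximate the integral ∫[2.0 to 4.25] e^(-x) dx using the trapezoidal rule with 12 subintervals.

f(x) = e^(-x)
a = 2.0, b = 4.25, n = 12
h = (b - a)/n = 0.187500

Trapezoidal rule: (h/2)[f(x₀) + 2f(x₁) + 2f(x₂) + ... + f(xₙ)]

x_0 = 2.0000, f(x_0) = 0.135335, coefficient = 1
x_1 = 2.1875, f(x_1) = 0.112197, coefficient = 2
x_2 = 2.3750, f(x_2) = 0.093014, coefficient = 2
x_3 = 2.5625, f(x_3) = 0.077112, coefficient = 2
x_4 = 2.7500, f(x_4) = 0.063928, coefficient = 2
x_5 = 2.9375, f(x_5) = 0.052998, coefficient = 2
x_6 = 3.1250, f(x_6) = 0.043937, coefficient = 2
x_7 = 3.3125, f(x_7) = 0.036425, coefficient = 2
x_8 = 3.5000, f(x_8) = 0.030197, coefficient = 2
x_9 = 3.6875, f(x_9) = 0.025035, coefficient = 2
x_10 = 3.8750, f(x_10) = 0.020754, coefficient = 2
x_11 = 4.0625, f(x_11) = 0.017206, coefficient = 2
x_12 = 4.2500, f(x_12) = 0.014264, coefficient = 1

I ≈ (0.187500/2) × 1.295206 = 0.121426
Exact value: 0.121071
Error: 0.000354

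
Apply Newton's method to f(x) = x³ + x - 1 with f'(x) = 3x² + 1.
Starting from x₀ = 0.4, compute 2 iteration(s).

f(x) = x³ + x - 1
f'(x) = 3x² + 1
x₀ = 0.4

Newton-Raphson formula: x_{n+1} = x_n - f(x_n)/f'(x_n)

Iteration 1:
  f(0.400000) = -0.536000
  f'(0.400000) = 1.480000
  x_1 = 0.400000 - (-0.536000)/1.480000 = 0.762162
Iteration 2:
  f(0.762162) = 0.204895
  f'(0.762162) = 2.742673
  x_2 = 0.762162 - 0.204895/2.742673 = 0.687456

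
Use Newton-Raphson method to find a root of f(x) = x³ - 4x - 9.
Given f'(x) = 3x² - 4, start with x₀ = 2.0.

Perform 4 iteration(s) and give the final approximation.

f(x) = x³ - 4x - 9
f'(x) = 3x² - 4
x₀ = 2.0

Newton-Raphson formula: x_{n+1} = x_n - f(x_n)/f'(x_n)

Iteration 1:
  f(2.000000) = -9.000000
  f'(2.000000) = 8.000000
  x_1 = 2.000000 - (-9.000000)/8.000000 = 3.125000
Iteration 2:
  f(3.125000) = 9.017578
  f'(3.125000) = 25.296875
  x_2 = 3.125000 - 9.017578/25.296875 = 2.768530
Iteration 3:
  f(2.768530) = 1.145993
  f'(2.768530) = 18.994274
  x_3 = 2.768530 - 1.145993/18.994274 = 2.708196
Iteration 4:
  f(2.708196) = 0.030014
  f'(2.708196) = 18.002983
  x_4 = 2.708196 - 0.030014/18.002983 = 2.706529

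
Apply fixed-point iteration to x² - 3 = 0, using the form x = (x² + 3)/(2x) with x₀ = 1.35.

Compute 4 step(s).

Equation: x² - 3 = 0
Fixed-point form: x = (x² + 3)/(2x)
x₀ = 1.35

x_1 = g(1.350000) = 1.786111
x_2 = g(1.786111) = 1.732869
x_3 = g(1.732869) = 1.732051
x_4 = g(1.732051) = 1.732051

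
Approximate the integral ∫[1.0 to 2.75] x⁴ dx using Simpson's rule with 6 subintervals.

f(x) = x⁴
a = 1.0, b = 2.75, n = 6
h = (b - a)/n = 0.291667

Simpson's rule: (h/3)[f(x₀) + 4f(x₁) + 2f(x₂) + ... + f(xₙ)]

x_0 = 1.0000, f(x_0) = 1.000000, coefficient = 1
x_1 = 1.2917, f(x_1) = 2.783568, coefficient = 4
x_2 = 1.5833, f(x_2) = 6.284770, coefficient = 2
x_3 = 1.8750, f(x_3) = 12.359619, coefficient = 4
x_4 = 2.1667, f(x_4) = 22.037809, coefficient = 2
x_5 = 2.4583, f(x_5) = 36.522717, coefficient = 4
x_6 = 2.7500, f(x_6) = 57.191406, coefficient = 1

I ≈ (0.291667/3) × 321.500181 = 31.256962
Exact value: 31.255273
Error: 0.001689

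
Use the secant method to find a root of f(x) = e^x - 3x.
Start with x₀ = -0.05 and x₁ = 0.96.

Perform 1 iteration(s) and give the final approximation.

f(x) = e^x - 3x
x₀ = -0.05, x₁ = 0.96

Secant formula: x_{n+1} = x_n - f(x_n)(x_n - x_{n-1})/(f(x_n) - f(x_{n-1}))

Iteration 1:
  f(-0.050000) = 1.101229
  f(0.960000) = -0.268304
  x_2 = 0.960000 - (-0.268304)×(0.960000 - (-0.050000))/(-0.268304 - 1.101229)
       = 0.762132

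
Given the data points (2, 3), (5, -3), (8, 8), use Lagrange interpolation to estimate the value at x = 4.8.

Lagrange interpolation formula:
P(x) = Σ yᵢ × Lᵢ(x)
where Lᵢ(x) = Π_{j≠i} (x - xⱼ)/(xᵢ - xⱼ)

L_0(4.8) = (4.8 - 5)/(2 - 5) × (4.8 - 8)/(2 - 8) = 0.035556
L_1(4.8) = (4.8 - 2)/(5 - 2) × (4.8 - 8)/(5 - 8) = 0.995556
L_2(4.8) = (4.8 - 2)/(8 - 2) × (4.8 - 5)/(8 - 5) = -0.031111

P(4.8) = 3×L_0(4.8) + (-3)×L_1(4.8) + 8×L_2(4.8)
P(4.8) = -3.128889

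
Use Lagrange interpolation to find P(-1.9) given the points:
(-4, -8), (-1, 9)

Lagrange interpolation formula:
P(x) = Σ yᵢ × Lᵢ(x)
where Lᵢ(x) = Π_{j≠i} (x - xⱼ)/(xᵢ - xⱼ)

L_0(-1.9) = (-1.9 - (-1))/(-4 - (-1)) = 0.300000
L_1(-1.9) = (-1.9 - (-4))/(-1 - (-4)) = 0.700000

P(-1.9) = (-8)×L_0(-1.9) + 9×L_1(-1.9)
P(-1.9) = 3.900000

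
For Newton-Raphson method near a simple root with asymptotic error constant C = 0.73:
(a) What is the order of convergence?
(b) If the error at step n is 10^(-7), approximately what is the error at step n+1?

(a) Newton-Raphson has quadratic (order 2) convergence near simple roots.
    This means |e_{n+1}| ≈ C|e_n|².

(b) With |e_n| = 10^(-7) and C = 0.73:
    |e_{n+1}| ≈ 0.73 × (10^(-7))² = 0.73 × 10^(-14)

(a) 2 (quadratic); (b) |e_{n+1}| ≈ 7.300e-15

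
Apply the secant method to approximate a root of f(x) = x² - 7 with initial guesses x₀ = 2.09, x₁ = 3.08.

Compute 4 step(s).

f(x) = x² - 7
x₀ = 2.09, x₁ = 3.08

Secant formula: x_{n+1} = x_n - f(x_n)(x_n - x_{n-1})/(f(x_n) - f(x_{n-1}))

Iteration 1:
  f(2.090000) = -2.631900
  f(3.080000) = 2.486400
  x_2 = 3.080000 - 2.486400×(3.080000 - 2.090000)/(2.486400 - (-2.631900))
       = 2.599072
Iteration 2:
  f(3.080000) = 2.486400
  f(2.599072) = -0.244827
  x_3 = 2.599072 - (-0.244827)×(2.599072 - 3.080000)/(-0.244827 - 2.486400)
       = 2.642182
Iteration 3:
  f(2.599072) = -0.244827
  f(2.642182) = -0.018875
  x_4 = 2.642182 - (-0.018875)×(2.642182 - 2.599072)/(-0.018875 - (-0.244827))
       = 2.645783
Iteration 4:
  f(2.642182) = -0.018875
  f(2.645783) = 0.000168
  x_5 = 2.645783 - 0.000168×(2.645783 - 2.642182)/(0.000168 - (-0.018875))
       = 2.645751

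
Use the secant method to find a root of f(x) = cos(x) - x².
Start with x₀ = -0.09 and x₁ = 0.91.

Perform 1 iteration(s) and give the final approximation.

f(x) = cos(x) - x²
x₀ = -0.09, x₁ = 0.91

Secant formula: x_{n+1} = x_n - f(x_n)(x_n - x_{n-1})/(f(x_n) - f(x_{n-1}))

Iteration 1:
  f(-0.090000) = 0.987853
  f(0.910000) = -0.214354
  x_2 = 0.910000 - (-0.214354)×(0.910000 - (-0.090000))/(-0.214354 - 0.987853)
       = 0.731699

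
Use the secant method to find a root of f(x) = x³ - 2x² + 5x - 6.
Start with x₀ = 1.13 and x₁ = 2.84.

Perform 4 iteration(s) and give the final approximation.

f(x) = x³ - 2x² + 5x - 6
x₀ = 1.13, x₁ = 2.84

Secant formula: x_{n+1} = x_n - f(x_n)(x_n - x_{n-1})/(f(x_n) - f(x_{n-1}))

Iteration 1:
  f(1.130000) = -1.460903
  f(2.840000) = 14.975104
  x_2 = 2.840000 - 14.975104×(2.840000 - 1.130000)/(14.975104 - (-1.460903))
       = 1.281992
Iteration 2:
  f(2.840000) = 14.975104
  f(1.281992) = -0.770088
  x_3 = 1.281992 - (-0.770088)×(1.281992 - 2.840000)/(-0.770088 - 14.975104)
       = 1.358193
Iteration 3:
  f(1.281992) = -0.770088
  f(1.358193) = -0.392967
  x_4 = 1.358193 - (-0.392967)×(1.358193 - 1.281992)/(-0.392967 - (-0.770088))
       = 1.437596
Iteration 4:
  f(1.358193) = -0.392967
  f(1.437596) = 0.025672
  x_5 = 1.437596 - 0.025672×(1.437596 - 1.358193)/(0.025672 - (-0.392967))
       = 1.432727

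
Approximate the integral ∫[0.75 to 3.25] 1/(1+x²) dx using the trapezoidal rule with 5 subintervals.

f(x) = 1/(1+x²)
a = 0.75, b = 3.25, n = 5
h = (b - a)/n = 0.500000

Trapezoidal rule: (h/2)[f(x₀) + 2f(x₁) + 2f(x₂) + ... + f(xₙ)]

x_0 = 0.7500, f(x_0) = 0.640000, coefficient = 1
x_1 = 1.2500, f(x_1) = 0.390244, coefficient = 2
x_2 = 1.7500, f(x_2) = 0.246154, coefficient = 2
x_3 = 2.2500, f(x_3) = 0.164948, coefficient = 2
x_4 = 2.7500, f(x_4) = 0.116788, coefficient = 2
x_5 = 3.2500, f(x_5) = 0.086486, coefficient = 1

I ≈ (0.500000/2) × 2.562756 = 0.640689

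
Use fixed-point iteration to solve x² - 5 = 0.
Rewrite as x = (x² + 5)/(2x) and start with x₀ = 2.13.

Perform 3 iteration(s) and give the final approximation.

Equation: x² - 5 = 0
Fixed-point form: x = (x² + 5)/(2x)
x₀ = 2.13

x_1 = g(2.130000) = 2.238709
x_2 = g(2.238709) = 2.236070
x_3 = g(2.236070) = 2.236068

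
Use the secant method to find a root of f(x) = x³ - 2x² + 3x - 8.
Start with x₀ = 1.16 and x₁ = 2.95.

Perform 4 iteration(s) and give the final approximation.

f(x) = x³ - 2x² + 3x - 8
x₀ = 1.16, x₁ = 2.95

Secant formula: x_{n+1} = x_n - f(x_n)(x_n - x_{n-1})/(f(x_n) - f(x_{n-1}))

Iteration 1:
  f(1.160000) = -5.650304
  f(2.950000) = 9.117375
  x_2 = 2.950000 - 9.117375×(2.950000 - 1.160000)/(9.117375 - (-5.650304))
       = 1.844877
Iteration 2:
  f(2.950000) = 9.117375
  f(1.844877) = -2.993341
  x_3 = 1.844877 - (-2.993341)×(1.844877 - 2.950000)/(-2.993341 - 9.117375)
       = 2.118024
Iteration 3:
  f(1.844877) = -2.993341
  f(2.118024) = -1.116466
  x_4 = 2.118024 - (-1.116466)×(2.118024 - 1.844877)/(-1.116466 - (-2.993341))
       = 2.280507
Iteration 4:
  f(2.118024) = -1.116466
  f(2.280507) = 0.300359
  x_5 = 2.280507 - 0.300359×(2.280507 - 2.118024)/(0.300359 - (-1.116466))
       = 2.246062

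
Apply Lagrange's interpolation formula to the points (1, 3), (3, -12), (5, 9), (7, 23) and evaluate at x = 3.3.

Lagrange interpolation formula:
P(x) = Σ yᵢ × Lᵢ(x)
where Lᵢ(x) = Π_{j≠i} (x - xⱼ)/(xᵢ - xⱼ)

L_0(3.3) = (3.3 - 3)/(1 - 3) × (3.3 - 5)/(1 - 5) × (3.3 - 7)/(1 - 7) = -0.039312
L_1(3.3) = (3.3 - 1)/(3 - 1) × (3.3 - 5)/(3 - 5) × (3.3 - 7)/(3 - 7) = 0.904188
L_2(3.3) = (3.3 - 1)/(5 - 1) × (3.3 - 3)/(5 - 3) × (3.3 - 7)/(5 - 7) = 0.159562
L_3(3.3) = (3.3 - 1)/(7 - 1) × (3.3 - 3)/(7 - 3) × (3.3 - 5)/(7 - 5) = -0.024437

P(3.3) = 3×L_0(3.3) + (-12)×L_1(3.3) + 9×L_2(3.3) + 23×L_3(3.3)
P(3.3) = -10.094188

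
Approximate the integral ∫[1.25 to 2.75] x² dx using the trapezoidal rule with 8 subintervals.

f(x) = x²
a = 1.25, b = 2.75, n = 8
h = (b - a)/n = 0.187500

Trapezoidal rule: (h/2)[f(x₀) + 2f(x₁) + 2f(x₂) + ... + f(xₙ)]

x_0 = 1.2500, f(x_0) = 1.562500, coefficient = 1
x_1 = 1.4375, f(x_1) = 2.066406, coefficient = 2
x_2 = 1.6250, f(x_2) = 2.640625, coefficient = 2
x_3 = 1.8125, f(x_3) = 3.285156, coefficient = 2
x_4 = 2.0000, f(x_4) = 4.000000, coefficient = 2
x_5 = 2.1875, f(x_5) = 4.785156, coefficient = 2
x_6 = 2.3750, f(x_6) = 5.640625, coefficient = 2
x_7 = 2.5625, f(x_7) = 6.566406, coefficient = 2
x_8 = 2.7500, f(x_8) = 7.562500, coefficient = 1

I ≈ (0.187500/2) × 67.093750 = 6.290039
Exact value: 6.281250
Error: 0.008789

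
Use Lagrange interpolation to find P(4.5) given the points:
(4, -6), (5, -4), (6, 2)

Lagrange interpolation formula:
P(x) = Σ yᵢ × Lᵢ(x)
where Lᵢ(x) = Π_{j≠i} (x - xⱼ)/(xᵢ - xⱼ)

L_0(4.5) = (4.5 - 5)/(4 - 5) × (4.5 - 6)/(4 - 6) = 0.375000
L_1(4.5) = (4.5 - 4)/(5 - 4) × (4.5 - 6)/(5 - 6) = 0.750000
L_2(4.5) = (4.5 - 4)/(6 - 4) × (4.5 - 5)/(6 - 5) = -0.125000

P(4.5) = (-6)×L_0(4.5) + (-4)×L_1(4.5) + 2×L_2(4.5)
P(4.5) = -5.500000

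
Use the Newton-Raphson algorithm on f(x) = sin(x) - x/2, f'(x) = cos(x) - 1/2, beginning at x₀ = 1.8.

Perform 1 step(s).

f(x) = sin(x) - x/2
f'(x) = cos(x) - 1/2
x₀ = 1.8

Newton-Raphson formula: x_{n+1} = x_n - f(x_n)/f'(x_n)

Iteration 1:
  f(1.800000) = 0.073848
  f'(1.800000) = -0.727202
  x_1 = 1.800000 - 0.073848/(-0.727202) = 1.901550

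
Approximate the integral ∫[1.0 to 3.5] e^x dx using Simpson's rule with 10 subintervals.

f(x) = e^x
a = 1.0, b = 3.5, n = 10
h = (b - a)/n = 0.250000

Simpson's rule: (h/3)[f(x₀) + 4f(x₁) + 2f(x₂) + ... + f(xₙ)]

x_0 = 1.0000, f(x_0) = 2.718282, coefficient = 1
x_1 = 1.2500, f(x_1) = 3.490343, coefficient = 4
x_2 = 1.5000, f(x_2) = 4.481689, coefficient = 2
x_3 = 1.7500, f(x_3) = 5.754603, coefficient = 4
x_4 = 2.0000, f(x_4) = 7.389056, coefficient = 2
x_5 = 2.2500, f(x_5) = 9.487736, coefficient = 4
x_6 = 2.5000, f(x_6) = 12.182494, coefficient = 2
x_7 = 2.7500, f(x_7) = 15.642632, coefficient = 4
x_8 = 3.0000, f(x_8) = 20.085537, coefficient = 2
x_9 = 3.2500, f(x_9) = 25.790340, coefficient = 4
x_10 = 3.5000, f(x_10) = 33.115452, coefficient = 1

I ≈ (0.250000/3) × 364.773899 = 30.397825
Exact value: 30.397170
Error: 0.000655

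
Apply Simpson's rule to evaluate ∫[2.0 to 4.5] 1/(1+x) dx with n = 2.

f(x) = 1/(1+x)
a = 2.0, b = 4.5, n = 2
h = (b - a)/n = 1.250000

Simpson's rule: (h/3)[f(x₀) + 4f(x₁) + 2f(x₂) + ... + f(xₙ)]

x_0 = 2.0000, f(x_0) = 0.333333, coefficient = 1
x_1 = 3.2500, f(x_1) = 0.235294, coefficient = 4
x_2 = 4.5000, f(x_2) = 0.181818, coefficient = 1

I ≈ (1.250000/3) × 1.456328 = 0.606803
Exact value: 0.606136
Error: 0.000668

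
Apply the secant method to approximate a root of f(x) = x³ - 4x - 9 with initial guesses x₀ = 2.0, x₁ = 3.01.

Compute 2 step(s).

f(x) = x³ - 4x - 9
x₀ = 2.0, x₁ = 3.01

Secant formula: x_{n+1} = x_n - f(x_n)(x_n - x_{n-1})/(f(x_n) - f(x_{n-1}))

Iteration 1:
  f(2.000000) = -9.000000
  f(3.010000) = 6.230901
  x_2 = 3.010000 - 6.230901×(3.010000 - 2.000000)/(6.230901 - (-9.000000))
       = 2.596813
Iteration 2:
  f(3.010000) = 6.230901
  f(2.596813) = -1.875805
  x_3 = 2.596813 - (-1.875805)×(2.596813 - 3.010000)/(-1.875805 - 6.230901)
       = 2.692420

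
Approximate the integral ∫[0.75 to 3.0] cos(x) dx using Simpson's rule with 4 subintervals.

f(x) = cos(x)
a = 0.75, b = 3.0, n = 4
h = (b - a)/n = 0.562500

Simpson's rule: (h/3)[f(x₀) + 4f(x₁) + 2f(x₂) + ... + f(xₙ)]

x_0 = 0.7500, f(x_0) = 0.731689, coefficient = 1
x_1 = 1.3125, f(x_1) = 0.255434, coefficient = 4
x_2 = 1.8750, f(x_2) = -0.299534, coefficient = 2
x_3 = 2.4375, f(x_3) = -0.762199, coefficient = 4
x_4 = 3.0000, f(x_4) = -0.989992, coefficient = 1

I ≈ (0.562500/3) × -2.884432 = -0.540831
Exact value: -0.540519
Error: 0.000312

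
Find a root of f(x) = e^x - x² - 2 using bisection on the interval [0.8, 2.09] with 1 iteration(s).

f(x) = e^x - x² - 2
Initial interval: [0.8, 2.09]

Iteration 1:
  c_1 = (0.800000 + 2.090000)/2 = 1.445000
  f(c_1) = f(1.445000) = 0.153827
  f(a) × f(c) < 0, new interval: [0.800000, 1.445000]

After 1 iteration(s), the approximation is c_1 = 1.445000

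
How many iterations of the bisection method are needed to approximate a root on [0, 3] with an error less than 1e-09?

We need (b-a)/2^n ≤ 1e-09
(3 - 0)/2^n ≤ 1e-09
3/2^n ≤ 1e-09
2^n ≥ 3000000000
n ≥ log₂(3000000000) = 31.48
n ≥ 32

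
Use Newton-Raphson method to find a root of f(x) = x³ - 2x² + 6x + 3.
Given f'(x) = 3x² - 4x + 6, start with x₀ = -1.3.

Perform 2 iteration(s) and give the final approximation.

f(x) = x³ - 2x² + 6x + 3
f'(x) = 3x² - 4x + 6
x₀ = -1.3

Newton-Raphson formula: x_{n+1} = x_n - f(x_n)/f'(x_n)

Iteration 1:
  f(-1.300000) = -10.377000
  f'(-1.300000) = 16.270000
  x_1 = -1.300000 - (-10.377000)/16.270000 = -0.662200
Iteration 2:
  f(-0.662200) = -2.140602
  f'(-0.662200) = 9.964329
  x_2 = -0.662200 - (-2.140602)/9.964329 = -0.447374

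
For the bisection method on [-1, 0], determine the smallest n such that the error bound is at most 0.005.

We need (b-a)/2^n ≤ 0.005
(0 - (-1))/2^n ≤ 0.005
1/2^n ≤ 0.005
2^n ≥ 200
n ≥ log₂(200) = 7.64
n ≥ 8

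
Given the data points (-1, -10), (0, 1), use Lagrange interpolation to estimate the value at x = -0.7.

Lagrange interpolation formula:
P(x) = Σ yᵢ × Lᵢ(x)
where Lᵢ(x) = Π_{j≠i} (x - xⱼ)/(xᵢ - xⱼ)

L_0(-0.7) = (-0.7 - 0)/(-1 - 0) = 0.700000
L_1(-0.7) = (-0.7 - (-1))/(0 - (-1)) = 0.300000

P(-0.7) = (-10)×L_0(-0.7) + 1×L_1(-0.7)
P(-0.7) = -6.700000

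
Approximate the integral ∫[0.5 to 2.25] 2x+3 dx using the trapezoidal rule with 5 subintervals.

f(x) = 2x+3
a = 0.5, b = 2.25, n = 5
h = (b - a)/n = 0.350000

Trapezoidal rule: (h/2)[f(x₀) + 2f(x₁) + 2f(x₂) + ... + f(xₙ)]

x_0 = 0.5000, f(x_0) = 4.000000, coefficient = 1
x_1 = 0.8500, f(x_1) = 4.700000, coefficient = 2
x_2 = 1.2000, f(x_2) = 5.400000, coefficient = 2
x_3 = 1.5500, f(x_3) = 6.100000, coefficient = 2
x_4 = 1.9000, f(x_4) = 6.800000, coefficient = 2
x_5 = 2.2500, f(x_5) = 7.500000, coefficient = 1

I ≈ (0.350000/2) × 57.500000 = 10.062500
Exact value: 10.062500
Error: 0.000000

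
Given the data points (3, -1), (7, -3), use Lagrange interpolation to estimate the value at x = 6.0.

Lagrange interpolation formula:
P(x) = Σ yᵢ × Lᵢ(x)
where Lᵢ(x) = Π_{j≠i} (x - xⱼ)/(xᵢ - xⱼ)

L_0(6.0) = (6.0 - 7)/(3 - 7) = 0.250000
L_1(6.0) = (6.0 - 3)/(7 - 3) = 0.750000

P(6.0) = (-1)×L_0(6.0) + (-3)×L_1(6.0)
P(6.0) = -2.500000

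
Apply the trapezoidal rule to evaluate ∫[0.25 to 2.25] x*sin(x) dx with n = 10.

f(x) = x*sin(x)
a = 0.25, b = 2.25, n = 10
h = (b - a)/n = 0.200000

Trapezoidal rule: (h/2)[f(x₀) + 2f(x₁) + 2f(x₂) + ... + f(xₙ)]

x_0 = 0.2500, f(x_0) = 0.061851, coefficient = 1
x_1 = 0.4500, f(x_1) = 0.195734, coefficient = 2
x_2 = 0.6500, f(x_2) = 0.393371, coefficient = 2
x_3 = 0.8500, f(x_3) = 0.638588, coefficient = 2
x_4 = 1.0500, f(x_4) = 0.910794, coefficient = 2
x_5 = 1.2500, f(x_5) = 1.186231, coefficient = 2
x_6 = 1.4500, f(x_6) = 1.439434, coefficient = 2
x_7 = 1.6500, f(x_7) = 1.644827, coefficient = 2
x_8 = 1.8500, f(x_8) = 1.778359, coefficient = 2
x_9 = 2.0500, f(x_9) = 1.819093, coefficient = 2
x_10 = 2.2500, f(x_10) = 1.750665, coefficient = 1

I ≈ (0.200000/2) × 21.825380 = 2.182538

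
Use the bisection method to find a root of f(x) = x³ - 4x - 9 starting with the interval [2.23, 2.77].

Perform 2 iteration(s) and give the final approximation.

f(x) = x³ - 4x - 9
Initial interval: [2.23, 2.77]

Iteration 1:
  c_1 = (2.230000 + 2.770000)/2 = 2.500000
  f(c_1) = f(2.500000) = -3.375000
  f(a) × f(c) ≥ 0, new interval: [2.500000, 2.770000]
Iteration 2:
  c_2 = (2.500000 + 2.770000)/2 = 2.635000
  f(c_2) = f(2.635000) = -1.244602
  f(a) × f(c) ≥ 0, new interval: [2.635000, 2.770000]

After 2 iteration(s), the approximation is c_2 = 2.635000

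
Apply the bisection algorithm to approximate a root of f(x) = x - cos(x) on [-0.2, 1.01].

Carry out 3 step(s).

f(x) = x - cos(x)
Initial interval: [-0.2, 1.01]

Iteration 1:
  c_1 = (-0.200000 + 1.010000)/2 = 0.405000
  f(c_1) = f(0.405000) = -0.514102
  f(a) × f(c) ≥ 0, new interval: [0.405000, 1.010000]
Iteration 2:
  c_2 = (0.405000 + 1.010000)/2 = 0.707500
  f(c_2) = f(0.707500) = -0.052489
  f(a) × f(c) ≥ 0, new interval: [0.707500, 1.010000]
Iteration 3:
  c_3 = (0.707500 + 1.010000)/2 = 0.858750
  f(c_3) = f(0.858750) = 0.205366
  f(a) × f(c) < 0, new interval: [0.707500, 0.858750]

After 3 iteration(s), the approximation is c_3 = 0.858750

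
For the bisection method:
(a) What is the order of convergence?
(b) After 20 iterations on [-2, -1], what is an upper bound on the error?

(a) Bisection has linear (order 1) convergence; the error is halved each step.

(b) Error bound = (b-a)/2^n = (-1 - (-2))/2^{20}
    = 1/2^{20}

(a) 1 (linear); (b) error ≤ 9.54e-07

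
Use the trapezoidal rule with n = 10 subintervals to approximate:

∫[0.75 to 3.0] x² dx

f(x) = x²
a = 0.75, b = 3.0, n = 10
h = (b - a)/n = 0.225000

Trapezoidal rule: (h/2)[f(x₀) + 2f(x₁) + 2f(x₂) + ... + f(xₙ)]

x_0 = 0.7500, f(x_0) = 0.562500, coefficient = 1
x_1 = 0.9750, f(x_1) = 0.950625, coefficient = 2
x_2 = 1.2000, f(x_2) = 1.440000, coefficient = 2
x_3 = 1.4250, f(x_3) = 2.030625, coefficient = 2
x_4 = 1.6500, f(x_4) = 2.722500, coefficient = 2
x_5 = 1.8750, f(x_5) = 3.515625, coefficient = 2
x_6 = 2.1000, f(x_6) = 4.410000, coefficient = 2
x_7 = 2.3250, f(x_7) = 5.405625, coefficient = 2
x_8 = 2.5500, f(x_8) = 6.502500, coefficient = 2
x_9 = 2.7750, f(x_9) = 7.700625, coefficient = 2
x_10 = 3.0000, f(x_10) = 9.000000, coefficient = 1

I ≈ (0.225000/2) × 78.918750 = 8.878359
Exact value: 8.859375
Error: 0.018984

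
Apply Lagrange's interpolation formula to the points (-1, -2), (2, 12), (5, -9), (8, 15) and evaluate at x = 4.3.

Lagrange interpolation formula:
P(x) = Σ yᵢ × Lᵢ(x)
where Lᵢ(x) = Π_{j≠i} (x - xⱼ)/(xᵢ - xⱼ)

L_0(4.3) = (4.3 - 2)/(-1 - 2) × (4.3 - 5)/(-1 - 5) × (4.3 - 8)/(-1 - 8) = -0.036772
L_1(4.3) = (4.3 - (-1))/(2 - (-1)) × (4.3 - 5)/(2 - 5) × (4.3 - 8)/(2 - 8) = 0.254204
L_2(4.3) = (4.3 - (-1))/(5 - (-1)) × (4.3 - 2)/(5 - 2) × (4.3 - 8)/(5 - 8) = 0.835241
L_3(4.3) = (4.3 - (-1))/(8 - (-1)) × (4.3 - 2)/(8 - 2) × (4.3 - 5)/(8 - 5) = -0.052673

P(4.3) = (-2)×L_0(4.3) + 12×L_1(4.3) + (-9)×L_2(4.3) + 15×L_3(4.3)
P(4.3) = -5.183272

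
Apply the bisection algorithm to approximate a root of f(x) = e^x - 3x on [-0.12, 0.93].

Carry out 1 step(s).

f(x) = e^x - 3x
Initial interval: [-0.12, 0.93]

Iteration 1:
  c_1 = (-0.120000 + 0.930000)/2 = 0.405000
  f(c_1) = f(0.405000) = 0.284303
  f(a) × f(c) ≥ 0, new interval: [0.405000, 0.930000]

After 1 iteration(s), the approximation is c_1 = 0.405000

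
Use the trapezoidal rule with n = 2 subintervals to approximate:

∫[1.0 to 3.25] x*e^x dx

f(x) = x*e^x
a = 1.0, b = 3.25, n = 2
h = (b - a)/n = 1.125000

Trapezoidal rule: (h/2)[f(x₀) + 2f(x₁) + 2f(x₂) + ... + f(xₙ)]

x_0 = 1.0000, f(x_0) = 2.718282, coefficient = 1
x_1 = 2.1250, f(x_1) = 17.792407, coefficient = 2
x_2 = 3.2500, f(x_2) = 83.818605, coefficient = 1

I ≈ (1.125000/2) × 122.121701 = 68.693457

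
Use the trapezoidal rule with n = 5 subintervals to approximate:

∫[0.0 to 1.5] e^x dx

f(x) = e^x
a = 0.0, b = 1.5, n = 5
h = (b - a)/n = 0.300000

Trapezoidal rule: (h/2)[f(x₀) + 2f(x₁) + 2f(x₂) + ... + f(xₙ)]

x_0 = 0.0000, f(x_0) = 1.000000, coefficient = 1
x_1 = 0.3000, f(x_1) = 1.349859, coefficient = 2
x_2 = 0.6000, f(x_2) = 1.822119, coefficient = 2
x_3 = 0.9000, f(x_3) = 2.459603, coefficient = 2
x_4 = 1.2000, f(x_4) = 3.320117, coefficient = 2
x_5 = 1.5000, f(x_5) = 4.481689, coefficient = 1

I ≈ (0.300000/2) × 23.385084 = 3.507763
Exact value: 3.481689
Error: 0.026074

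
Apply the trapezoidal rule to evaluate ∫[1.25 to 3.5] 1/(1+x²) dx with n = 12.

f(x) = 1/(1+x²)
a = 1.25, b = 3.5, n = 12
h = (b - a)/n = 0.187500

Trapezoidal rule: (h/2)[f(x₀) + 2f(x₁) + 2f(x₂) + ... + f(xₙ)]

x_0 = 1.2500, f(x_0) = 0.390244, coefficient = 1
x_1 = 1.4375, f(x_1) = 0.326115, coefficient = 2
x_2 = 1.6250, f(x_2) = 0.274678, coefficient = 2
x_3 = 1.8125, f(x_3) = 0.233364, coefficient = 2
x_4 = 2.0000, f(x_4) = 0.200000, coefficient = 2
x_5 = 2.1875, f(x_5) = 0.172856, coefficient = 2
x_6 = 2.3750, f(x_6) = 0.150588, coefficient = 2
x_7 = 2.5625, f(x_7) = 0.132163, coefficient = 2
x_8 = 2.7500, f(x_8) = 0.116788, coefficient = 2
x_9 = 2.9375, f(x_9) = 0.103854, coefficient = 2
x_10 = 3.1250, f(x_10) = 0.092888, coefficient = 2
x_11 = 3.3125, f(x_11) = 0.083524, coefficient = 2
x_12 = 3.5000, f(x_12) = 0.075472, coefficient = 1

I ≈ (0.187500/2) × 4.239352 = 0.397439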